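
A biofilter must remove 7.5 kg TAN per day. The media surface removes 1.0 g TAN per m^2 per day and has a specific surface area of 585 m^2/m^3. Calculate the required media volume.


A = 7.5*1000 / 1.0 = 7500 m^2
V = 7500 / 585 = 12.8205

12.8205 m^3


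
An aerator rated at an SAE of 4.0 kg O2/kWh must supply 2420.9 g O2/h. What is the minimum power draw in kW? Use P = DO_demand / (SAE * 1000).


SAE in g O2/kWh = 4.0 * 1000 = 4000 g/kWh
P = DO_demand / SAE_g = 2420.9 / 4000 = 0.605225 kW

0.605225 kW


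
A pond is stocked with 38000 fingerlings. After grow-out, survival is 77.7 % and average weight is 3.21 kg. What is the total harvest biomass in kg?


Survivors = 38000 * 77.7/100 = 29526 fish
Harvest biomass = survivors * W_f = 29526 * 3.21 = 94778.46 kg

94778.46 kg


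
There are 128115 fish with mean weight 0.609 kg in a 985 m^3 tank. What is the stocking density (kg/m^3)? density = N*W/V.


Total biomass = 128115 fish * 0.609 kg = 78022.035 kg
Density = total biomass / volume = 78022.035 / 985 = 79.2102 kg/m^3

79.2102 kg/m^3


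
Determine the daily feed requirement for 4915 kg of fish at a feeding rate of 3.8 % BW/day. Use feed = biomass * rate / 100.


Feeding rate fraction = 3.8% / 100 = 0.038
Daily feed = 4915 kg * 0.038 = 186.77 kg/day

186.77 kg/day


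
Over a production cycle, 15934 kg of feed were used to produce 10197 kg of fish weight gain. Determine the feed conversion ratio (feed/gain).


FCR = feed consumed / weight gained
FCR = 15934 kg / 10197 kg = 1.56262

1.56262


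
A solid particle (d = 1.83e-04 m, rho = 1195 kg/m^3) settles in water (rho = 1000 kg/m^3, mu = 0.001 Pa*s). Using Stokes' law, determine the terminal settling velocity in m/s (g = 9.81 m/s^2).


Density difference: rho_p - rho_f = 1195 - 1000 = 195 kg/m^3
d^2 = (1.83e-04)^2 = 3.3489e-08 m^2
Numerator = (rho_p - rho_f) * g * d^2 = 195 * 9.81 * 3.3489e-08 = 6.4062783e-05
Denominator = 18 * mu = 18 * 0.001 = 0.018
v_s = 6.4062783e-05 / 0.018 = 0.00355904 m/s
Check: Re = rho_f * v_s * d / mu = 1000 * 0.00355904 * 1.83e-04 / 0.001 = 0.651 < 1, so Stokes' law applies.

0.00355904 m/s


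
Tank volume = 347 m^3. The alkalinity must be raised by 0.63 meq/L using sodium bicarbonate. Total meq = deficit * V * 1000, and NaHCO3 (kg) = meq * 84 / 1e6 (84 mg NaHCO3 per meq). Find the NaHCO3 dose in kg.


Tank volume in L = 347 m^3 * 1000 = 347000 L
Total meq required = 0.63 meq/L * 347000 L = 218610 meq
NaHCO3 mass = 218610 meq * 84 mg/meq / 1e6 = 18.3632 kg

18.3632 kg


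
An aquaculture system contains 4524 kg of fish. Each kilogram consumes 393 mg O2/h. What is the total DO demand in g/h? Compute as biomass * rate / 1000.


Total O2 consumption (mg/h) = 4524 kg * 393 mg/(kg*h) = 1777932 mg/h
Convert to g/h: 1777932 / 1000 = 1777.932 g/h

1777.932 g/h


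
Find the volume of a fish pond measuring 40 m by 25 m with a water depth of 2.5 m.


Base area = L * W = 40 * 25 = 1000 m^2
Volume = area * depth = 1000 * 2.5 = 2500 m^3

2500 m^3


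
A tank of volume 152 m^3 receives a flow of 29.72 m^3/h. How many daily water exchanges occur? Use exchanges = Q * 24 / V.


Daily flow volume = 29.72 m^3/h * 24 h = 713.28 m^3/day
Exchanges = daily flow / tank volume = 713.28 / 152 = 4.69263 exchanges/day

4.69263 exchanges/day


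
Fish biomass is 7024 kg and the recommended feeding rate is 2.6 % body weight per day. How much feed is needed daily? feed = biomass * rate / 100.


Feeding rate fraction = 2.6% / 100 = 0.026
Daily feed = 7024 kg * 0.026 = 182.624 kg/day

182.624 kg/day


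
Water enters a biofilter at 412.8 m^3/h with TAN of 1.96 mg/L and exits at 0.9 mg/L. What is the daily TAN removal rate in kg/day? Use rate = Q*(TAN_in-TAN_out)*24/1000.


Concentration drop: TAN_in - TAN_out = 1.96 - 0.9 = 1.06 mg/L
Hourly TAN removed = Q * dTAN = 412.8 m^3/h * 1.06 mg/L = 437.568 g/h  (m^3/h * mg/L = g/h)
Daily TAN removed = 437.568 * 24 = 10501.632 g/day
Convert to kg/day: 10501.632 / 1000 = 10.501632 kg/day

10.501632 kg/day


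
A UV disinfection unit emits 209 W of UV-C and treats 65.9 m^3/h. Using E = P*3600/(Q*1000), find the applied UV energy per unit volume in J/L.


Energy delivered per hour = 209 W * 3600 s = 752400 J/h
Volume treated per hour = 65.9 m^3/h * 1000 = 65900 L/h
dose = 752400 / 65900 = 11.4173 J/L

11.4173 J/L


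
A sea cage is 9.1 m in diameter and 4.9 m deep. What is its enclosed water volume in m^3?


r = d/2 = 9.1/2 = 4.55 m
Base area = pi*r^2 = pi*4.55^2 = 65.038822 m^2
Volume = 65.038822 * 4.9 = 318.69 m^3

318.69 m^3


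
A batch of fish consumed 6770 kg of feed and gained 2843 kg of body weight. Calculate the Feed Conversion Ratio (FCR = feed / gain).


FCR = feed consumed / weight gained
FCR = 6770 kg / 2843 kg = 2.38129

2.38129


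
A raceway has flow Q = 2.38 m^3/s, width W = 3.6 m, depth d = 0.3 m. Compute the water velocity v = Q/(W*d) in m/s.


Cross-sectional area = W * d = 3.6 * 0.3 = 1.08 m^2
Velocity = Q / A = 2.38 / 1.08 = 2.2037 m/s

2.2037 m/s


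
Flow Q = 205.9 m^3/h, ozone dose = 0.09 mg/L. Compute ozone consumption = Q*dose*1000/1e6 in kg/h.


O3 demand (mg/h) = Q * dose * 1000 = 205.9 * 0.09 * 1000 = 18531 mg/h
Convert mg to kg: 18531 / 1e6 = 0.018531 kg/h

0.018531 kg/h


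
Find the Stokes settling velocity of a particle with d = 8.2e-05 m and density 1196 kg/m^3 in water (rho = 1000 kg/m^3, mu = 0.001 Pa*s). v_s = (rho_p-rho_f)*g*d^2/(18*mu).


Density difference: rho_p - rho_f = 1196 - 1000 = 196 kg/m^3
d^2 = (8.2e-05)^2 = 6.724e-09 m^2
Numerator = (rho_p - rho_f) * g * d^2 = 196 * 9.81 * 6.724e-09 = 1.2928638e-05
Denominator = 18 * mu = 18 * 0.001 = 0.018
v_s = 1.2928638e-05 / 0.018 = 7.18258e-04 m/s
Check: Re = rho_f * v_s * d / mu = 1000 * 7.18258e-04 * 8.2e-05 / 0.001 = 0.0589 < 1, so Stokes' law applies.

7.18258e-04 m/s


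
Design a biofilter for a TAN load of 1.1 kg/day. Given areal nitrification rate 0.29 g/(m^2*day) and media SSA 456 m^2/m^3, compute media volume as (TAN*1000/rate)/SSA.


A = 1.1*1000 / 0.29 = 3793.1034 m^2
V = 3793.1034 / 456 = 8.31821

8.31821 m^3


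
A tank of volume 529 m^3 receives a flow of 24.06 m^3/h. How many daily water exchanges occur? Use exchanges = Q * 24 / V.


Daily flow volume = 24.06 m^3/h * 24 h = 577.44 m^3/day
Exchanges = daily flow / tank volume = 577.44 / 529 = 1.09157 exchanges/day

1.09157 exchanges/day


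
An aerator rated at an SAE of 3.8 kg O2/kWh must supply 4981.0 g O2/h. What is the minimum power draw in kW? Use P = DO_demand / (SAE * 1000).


SAE in g O2/kWh = 3.8 * 1000 = 3800 g/kWh
P = DO_demand / SAE_g = 4981.0 / 3800 = 1.31079 kW

1.31079 kW


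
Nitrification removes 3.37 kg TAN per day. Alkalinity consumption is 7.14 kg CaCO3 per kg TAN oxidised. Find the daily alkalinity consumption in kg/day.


Alkalinity factor: 7.14 kg CaCO3 consumed per kg TAN nitrified
alk = 3.37 kg TAN * 7.14 = 24.0618 kg CaCO3/day

24.0618 kg CaCO3/day


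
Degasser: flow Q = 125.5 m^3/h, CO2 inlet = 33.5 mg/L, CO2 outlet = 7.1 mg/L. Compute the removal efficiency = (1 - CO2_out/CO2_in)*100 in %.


CO2_out / CO2_in = 7.1 / 33.5 = 0.2119403
Fraction remaining = 0.2119403
efficiency = (1 - 0.2119403) * 100 = 78.806 %

78.806 %


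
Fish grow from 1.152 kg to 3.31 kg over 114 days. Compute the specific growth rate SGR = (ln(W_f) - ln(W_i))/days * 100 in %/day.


ln(W_f) = ln(3.31) = 1.1969482
ln(W_i) = ln(1.152) = 0.14149956
ln(W_f) - ln(W_i) = 1.1969482 - 0.14149956 = 1.0554486
SGR = 1.0554486 / 114 * 100 = 0.925832 %/day

0.925832 %/day


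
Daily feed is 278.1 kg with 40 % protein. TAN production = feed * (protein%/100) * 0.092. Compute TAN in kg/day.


Protein in feed = 278.1 * 40/100 = 111.24 kg/day
TAN = protein * 0.092 = 111.24 * 0.092 = 10.23408 kg/day

10.23408 kg/day


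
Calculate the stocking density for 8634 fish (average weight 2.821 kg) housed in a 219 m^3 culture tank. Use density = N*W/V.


Total biomass = 8634 fish * 2.821 kg = 24356.514 kg
Density = total biomass / volume = 24356.514 / 219 = 111.217 kg/m^3

111.217 kg/m^3


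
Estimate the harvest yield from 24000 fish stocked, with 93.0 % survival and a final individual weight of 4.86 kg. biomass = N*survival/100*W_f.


Survivors = 24000 * 93.0/100 = 22320 fish
Harvest biomass = survivors * W_f = 22320 * 4.86 = 108475.2 kg

108475.2 kg


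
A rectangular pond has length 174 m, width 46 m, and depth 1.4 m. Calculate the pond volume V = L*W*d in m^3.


Base area = L * W = 174 * 46 = 8004 m^2
Volume = area * depth = 8004 * 1.4 = 11205.6 m^3

11205.6 m^3


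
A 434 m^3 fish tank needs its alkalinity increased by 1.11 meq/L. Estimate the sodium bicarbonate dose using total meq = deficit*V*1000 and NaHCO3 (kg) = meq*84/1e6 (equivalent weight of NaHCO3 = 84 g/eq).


Tank volume in L = 434 m^3 * 1000 = 434000 L
Total meq required = 1.11 meq/L * 434000 L = 481740 meq
NaHCO3 mass = 481740 meq * 84 mg/meq / 1e6 = 40.4662 kg

40.4662 kg


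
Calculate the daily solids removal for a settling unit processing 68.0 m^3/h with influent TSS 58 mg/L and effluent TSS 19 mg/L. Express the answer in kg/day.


Concentration drop: TSS_in - TSS_out = 58 - 19 = 39 mg/L
Hourly solids removed = Q * dTSS = 68.0 m^3/h * 39 mg/L = 2652 g/h  (m^3/h * mg/L = g/h)
Daily solids removed = 2652 * 24 = 63648 g/day
Convert g to kg: 63648 / 1000 = 63.648 kg/day

63.648 kg/day


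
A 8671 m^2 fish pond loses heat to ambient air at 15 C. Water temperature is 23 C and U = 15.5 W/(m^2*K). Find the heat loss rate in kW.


Temperature difference dT = 23 - 15 = 8 K
Heat loss (W) = U * A * dT = 15.5 * 8671 * 8 = 1075204 W
Convert to kW: 1075204 / 1000 = 1075.204 kW

1075.204 kW


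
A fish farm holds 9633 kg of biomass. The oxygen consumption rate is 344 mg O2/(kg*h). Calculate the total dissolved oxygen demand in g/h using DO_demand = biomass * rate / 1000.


Total O2 consumption (mg/h) = 9633 kg * 344 mg/(kg*h) = 3313752 mg/h
Convert to g/h: 3313752 / 1000 = 3313.752 g/h

3313.752 g/h


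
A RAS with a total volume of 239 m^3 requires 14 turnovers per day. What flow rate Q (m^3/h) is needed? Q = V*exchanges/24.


Daily recirculation volume = 239 m^3 * 14 = 3346 m^3/day
Flow rate Q = daily volume / 24 h = 3346 / 24 = 139.417 m^3/h

139.417 m^3/h


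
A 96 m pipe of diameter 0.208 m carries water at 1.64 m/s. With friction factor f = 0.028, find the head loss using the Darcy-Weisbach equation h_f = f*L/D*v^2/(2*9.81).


v^2 = 1.64^2 = 2.6896 m^2/s^2
L/D = 96/0.208 = 461.53846
h_f = f*(L/D)*v^2/(2g) = 0.028 * 461.53846 * 2.6896 / 19.62 = 1.77155 m

1.77155 m


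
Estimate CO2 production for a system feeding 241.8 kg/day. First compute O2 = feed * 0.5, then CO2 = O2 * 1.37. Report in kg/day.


O2 = 241.8 * 0.5 = 120.9
CO2 = 120.9 * 1.37 = 165.633

165.633 kg/day


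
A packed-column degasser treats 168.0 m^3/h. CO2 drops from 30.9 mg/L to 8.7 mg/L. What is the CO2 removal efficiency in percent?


CO2_out / CO2_in = 8.7 / 30.9 = 0.2815534
Fraction remaining = 0.2815534
efficiency = (1 - 0.2815534) * 100 = 71.8447 %

71.8447 %


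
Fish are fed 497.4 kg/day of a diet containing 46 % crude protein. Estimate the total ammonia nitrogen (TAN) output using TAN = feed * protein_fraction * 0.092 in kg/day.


Protein in feed = 497.4 * 46/100 = 228.804 kg/day
TAN = protein * 0.092 = 228.804 * 0.092 = 21.049968 kg/day

21.049968 kg/day


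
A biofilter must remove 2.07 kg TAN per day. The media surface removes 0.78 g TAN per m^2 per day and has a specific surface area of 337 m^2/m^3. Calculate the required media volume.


A = 2.07*1000 / 0.78 = 2653.8462 m^2
V = 2653.8462 / 337 = 7.87491

7.87491 m^3


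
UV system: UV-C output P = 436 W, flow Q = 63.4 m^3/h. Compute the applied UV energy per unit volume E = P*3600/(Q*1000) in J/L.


Energy delivered per hour = 436 W * 3600 s = 1569600 J/h
Volume treated per hour = 63.4 m^3/h * 1000 = 63400 L/h
dose = 1569600 / 63400 = 24.7571 J/L

24.7571 J/L


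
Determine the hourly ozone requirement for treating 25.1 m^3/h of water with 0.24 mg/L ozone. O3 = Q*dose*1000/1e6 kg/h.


O3 demand (mg/h) = Q * dose * 1000 = 25.1 * 0.24 * 1000 = 6024 mg/h
Convert mg to kg: 6024 / 1e6 = 0.006024 kg/h

0.006024 kg/h


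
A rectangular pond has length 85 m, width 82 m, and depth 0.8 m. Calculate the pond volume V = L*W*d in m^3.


Base area = L * W = 85 * 82 = 6970 m^2
Volume = area * depth = 6970 * 0.8 = 5576 m^3

5576 m^3


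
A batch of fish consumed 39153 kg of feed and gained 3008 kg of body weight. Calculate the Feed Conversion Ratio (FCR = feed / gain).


FCR = feed consumed / weight gained
FCR = 39153 kg / 3008 kg = 13.0163

13.0163


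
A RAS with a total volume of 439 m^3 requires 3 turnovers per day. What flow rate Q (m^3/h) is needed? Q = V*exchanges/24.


Daily recirculation volume = 439 m^3 * 3 = 1317 m^3/day
Flow rate Q = daily volume / 24 h = 1317 / 24 = 54.875 m^3/h

54.875 m^3/h


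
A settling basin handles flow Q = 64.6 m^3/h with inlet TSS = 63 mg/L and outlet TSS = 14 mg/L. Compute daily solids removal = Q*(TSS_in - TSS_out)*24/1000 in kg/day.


Concentration drop: TSS_in - TSS_out = 63 - 14 = 49 mg/L
Hourly solids removed = Q * dTSS = 64.6 m^3/h * 49 mg/L = 3165.4 g/h  (m^3/h * mg/L = g/h)
Daily solids removed = 3165.4 * 24 = 75969.6 g/day
Convert g to kg: 75969.6 / 1000 = 75.9696 kg/day

75.9696 kg/day


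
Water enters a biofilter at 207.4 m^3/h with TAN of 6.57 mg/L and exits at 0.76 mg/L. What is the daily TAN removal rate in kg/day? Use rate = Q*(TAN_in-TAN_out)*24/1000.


Concentration drop: TAN_in - TAN_out = 6.57 - 0.76 = 5.81 mg/L
Hourly TAN removed = Q * dTAN = 207.4 m^3/h * 5.81 mg/L = 1204.994 g/h  (m^3/h * mg/L = g/h)
Daily TAN removed = 1204.994 * 24 = 28919.856 g/day
Convert to kg/day: 28919.856 / 1000 = 28.919856 kg/day

28.919856 kg/day


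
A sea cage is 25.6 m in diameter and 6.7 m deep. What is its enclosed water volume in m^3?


r = d/2 = 25.6/2 = 12.8 m
Base area = pi*r^2 = pi*12.8^2 = 514.71854 m^2
Volume = 514.71854 * 6.7 = 3448.61 m^3

3448.61 m^3


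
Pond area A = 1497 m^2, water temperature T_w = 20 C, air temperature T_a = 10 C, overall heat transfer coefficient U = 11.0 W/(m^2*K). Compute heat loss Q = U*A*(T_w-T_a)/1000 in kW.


Temperature difference dT = 20 - 10 = 10 K
Heat loss (W) = U * A * dT = 11.0 * 1497 * 10 = 164670 W
Convert to kW: 164670 / 1000 = 164.67 kW

164.67 kW


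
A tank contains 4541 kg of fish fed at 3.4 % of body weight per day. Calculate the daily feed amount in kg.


Feeding rate fraction = 3.4% / 100 = 0.034
Daily feed = 4541 kg * 0.034 = 154.394 kg/day

154.394 kg/day


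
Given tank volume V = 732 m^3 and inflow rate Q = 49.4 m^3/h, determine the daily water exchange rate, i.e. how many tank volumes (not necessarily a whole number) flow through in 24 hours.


Daily flow volume = 49.4 m^3/h * 24 h = 1185.6 m^3/day
Exchanges = daily flow / tank volume = 1185.6 / 732 = 1.61967 exchanges/day

1.61967 exchanges/day


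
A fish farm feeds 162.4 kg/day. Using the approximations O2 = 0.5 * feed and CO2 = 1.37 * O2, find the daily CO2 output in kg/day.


O2 = 162.4 * 0.5 = 81.2
CO2 = 81.2 * 1.37 = 111.244

111.244 kg/day


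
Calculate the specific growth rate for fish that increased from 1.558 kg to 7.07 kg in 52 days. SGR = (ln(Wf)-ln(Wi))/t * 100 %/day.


ln(W_f) = ln(7.07) = 1.9558605
ln(W_i) = ln(1.558) = 0.44340295
ln(W_f) - ln(W_i) = 1.9558605 - 0.44340295 = 1.5124575
SGR = 1.5124575 / 52 * 100 = 2.90857 %/day

2.90857 %/day


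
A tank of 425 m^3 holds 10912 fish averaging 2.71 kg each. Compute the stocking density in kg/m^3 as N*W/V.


Total biomass = 10912 fish * 2.71 kg = 29571.52 kg
Density = total biomass / volume = 29571.52 / 425 = 69.58 kg/m^3

69.58 kg/m^3


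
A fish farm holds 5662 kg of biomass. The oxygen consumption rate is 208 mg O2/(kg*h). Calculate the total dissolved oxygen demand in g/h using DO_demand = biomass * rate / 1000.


Total O2 consumption (mg/h) = 5662 kg * 208 mg/(kg*h) = 1177696 mg/h
Convert to g/h: 1177696 / 1000 = 1177.696 g/h

1177.696 g/h


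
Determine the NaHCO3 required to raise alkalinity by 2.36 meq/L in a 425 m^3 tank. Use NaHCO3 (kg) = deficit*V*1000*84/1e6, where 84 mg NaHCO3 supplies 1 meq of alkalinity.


Tank volume in L = 425 m^3 * 1000 = 425000 L
Total meq required = 2.36 meq/L * 425000 L = 1003000 meq
NaHCO3 mass = 1003000 meq * 84 mg/meq / 1e6 = 84.252 kg

84.252 kg


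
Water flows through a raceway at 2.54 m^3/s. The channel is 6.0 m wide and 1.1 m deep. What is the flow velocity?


Cross-sectional area = W * d = 6.0 * 1.1 = 6.6 m^2
Velocity = Q / A = 2.54 / 6.6 = 0.384848 m/s

0.384848 m/s


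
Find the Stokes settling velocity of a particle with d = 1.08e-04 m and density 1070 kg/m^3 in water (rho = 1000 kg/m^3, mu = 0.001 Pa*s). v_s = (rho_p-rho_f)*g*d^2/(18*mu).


Density difference: rho_p - rho_f = 1070 - 1000 = 70 kg/m^3
d^2 = (1.08e-04)^2 = 1.1664e-08 m^2
Numerator = (rho_p - rho_f) * g * d^2 = 70 * 9.81 * 1.1664e-08 = 8.0096688e-06
Denominator = 18 * mu = 18 * 0.001 = 0.018
v_s = 8.0096688e-06 / 0.018 = 4.44982e-04 m/s
Check: Re = rho_f * v_s * d / mu = 1000 * 4.44982e-04 * 1.08e-04 / 0.001 = 0.0481 < 1, so Stokes' law applies.

4.44982e-04 m/s


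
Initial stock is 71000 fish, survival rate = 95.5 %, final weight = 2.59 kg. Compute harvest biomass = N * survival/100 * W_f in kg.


Survivors = 71000 * 95.5/100 = 67805 fish
Harvest biomass = survivors * W_f = 67805 * 2.59 = 175614.95 kg

175614.95 kg


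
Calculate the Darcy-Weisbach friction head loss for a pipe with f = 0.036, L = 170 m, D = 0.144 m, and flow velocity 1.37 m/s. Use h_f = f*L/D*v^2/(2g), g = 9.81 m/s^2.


v^2 = 1.37^2 = 1.8769 m^2/s^2
L/D = 170/0.144 = 1180.5556
h_f = f*(L/D)*v^2/(2g) = 0.036 * 1180.5556 * 1.8769 / 19.62 = 4.06566 m

4.06566 m


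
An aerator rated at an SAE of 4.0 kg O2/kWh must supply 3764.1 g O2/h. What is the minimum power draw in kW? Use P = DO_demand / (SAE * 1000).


SAE in g O2/kWh = 4.0 * 1000 = 4000 g/kWh
P = DO_demand / SAE_g = 3764.1 / 4000 = 0.941025 kW

0.941025 kW


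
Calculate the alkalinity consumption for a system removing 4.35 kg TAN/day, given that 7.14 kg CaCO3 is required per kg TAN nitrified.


Alkalinity factor: 7.14 kg CaCO3 consumed per kg TAN nitrified
alk = 4.35 kg TAN * 7.14 = 31.059 kg CaCO3/day

31.059 kg CaCO3/day


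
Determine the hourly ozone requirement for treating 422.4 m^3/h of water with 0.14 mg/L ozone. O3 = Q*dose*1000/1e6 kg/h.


O3 demand (mg/h) = Q * dose * 1000 = 422.4 * 0.14 * 1000 = 59136 mg/h
Convert mg to kg: 59136 / 1e6 = 0.059136 kg/h

0.059136 kg/h


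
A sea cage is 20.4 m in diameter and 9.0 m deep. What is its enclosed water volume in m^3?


r = d/2 = 20.4/2 = 10.2 m
Base area = pi*r^2 = pi*10.2^2 = 326.8513 m^2
Volume = 326.8513 * 9.0 = 2941.66 m^3

2941.66 m^3


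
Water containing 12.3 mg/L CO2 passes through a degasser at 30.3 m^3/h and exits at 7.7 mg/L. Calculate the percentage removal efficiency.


CO2_out / CO2_in = 7.7 / 12.3 = 0.62601626
Fraction remaining = 0.62601626
efficiency = (1 - 0.62601626) * 100 = 37.3984 %

37.3984 %


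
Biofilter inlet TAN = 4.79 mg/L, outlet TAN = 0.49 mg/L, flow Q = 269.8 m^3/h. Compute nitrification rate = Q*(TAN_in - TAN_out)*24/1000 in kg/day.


Concentration drop: TAN_in - TAN_out = 4.79 - 0.49 = 4.3 mg/L
Hourly TAN removed = Q * dTAN = 269.8 m^3/h * 4.3 mg/L = 1160.14 g/h  (m^3/h * mg/L = g/h)
Daily TAN removed = 1160.14 * 24 = 27843.36 g/day
Convert to kg/day: 27843.36 / 1000 = 27.84336 kg/day

27.84336 kg/day


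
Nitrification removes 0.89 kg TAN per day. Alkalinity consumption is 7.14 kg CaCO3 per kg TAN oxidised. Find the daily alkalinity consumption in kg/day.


Alkalinity factor: 7.14 kg CaCO3 consumed per kg TAN nitrified
alk = 0.89 kg TAN * 7.14 = 6.3546 kg CaCO3/day

6.3546 kg CaCO3/day


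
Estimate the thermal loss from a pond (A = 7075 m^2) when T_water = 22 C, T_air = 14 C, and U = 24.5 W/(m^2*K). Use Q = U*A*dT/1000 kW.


Temperature difference dT = 22 - 14 = 8 K
Heat loss (W) = U * A * dT = 24.5 * 7075 * 8 = 1386700 W
Convert to kW: 1386700 / 1000 = 1386.7 kW

1386.7 kW


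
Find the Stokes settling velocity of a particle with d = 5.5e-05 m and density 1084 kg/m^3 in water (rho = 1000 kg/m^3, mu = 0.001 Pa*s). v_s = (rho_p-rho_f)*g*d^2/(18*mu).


Density difference: rho_p - rho_f = 1084 - 1000 = 84 kg/m^3
d^2 = (5.5e-05)^2 = 3.025e-09 m^2
Numerator = (rho_p - rho_f) * g * d^2 = 84 * 9.81 * 3.025e-09 = 2.492721e-06
Denominator = 18 * mu = 18 * 0.001 = 0.018
v_s = 2.492721e-06 / 0.018 = 1.38484e-04 m/s
Check: Re = rho_f * v_s * d / mu = 1000 * 1.38484e-04 * 5.5e-05 / 0.001 = 0.00762 < 1, so Stokes' law applies.

1.38484e-04 m/s


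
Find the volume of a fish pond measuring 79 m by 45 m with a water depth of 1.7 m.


Base area = L * W = 79 * 45 = 3555 m^2
Volume = area * depth = 3555 * 1.7 = 6043.5 m^3

6043.5 m^3


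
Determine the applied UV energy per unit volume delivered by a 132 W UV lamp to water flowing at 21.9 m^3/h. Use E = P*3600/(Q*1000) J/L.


Energy delivered per hour = 132 W * 3600 s = 475200 J/h
Volume treated per hour = 21.9 m^3/h * 1000 = 21900 L/h
dose = 475200 / 21900 = 21.6986 J/L

21.6986 J/L


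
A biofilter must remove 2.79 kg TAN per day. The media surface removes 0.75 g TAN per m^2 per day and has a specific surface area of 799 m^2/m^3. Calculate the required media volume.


A = 2.79*1000 / 0.75 = 3720 m^2
V = 3720 / 799 = 4.65582

4.65582 m^3


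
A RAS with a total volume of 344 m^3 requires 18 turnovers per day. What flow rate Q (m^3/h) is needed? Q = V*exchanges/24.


Daily recirculation volume = 344 m^3 * 18 = 6192 m^3/day
Flow rate Q = daily volume / 24 h = 6192 / 24 = 258 m^3/h

258 m^3/h


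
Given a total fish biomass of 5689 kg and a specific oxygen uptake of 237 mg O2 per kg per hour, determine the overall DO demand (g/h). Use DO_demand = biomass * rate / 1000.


Total O2 consumption (mg/h) = 5689 kg * 237 mg/(kg*h) = 1348293 mg/h
Convert to g/h: 1348293 / 1000 = 1348.293 g/h

1348.293 g/h


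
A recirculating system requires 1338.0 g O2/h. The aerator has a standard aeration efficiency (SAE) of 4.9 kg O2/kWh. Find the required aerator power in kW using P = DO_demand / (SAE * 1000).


SAE in g O2/kWh = 4.9 * 1000 = 4900 g/kWh
P = DO_demand / SAE_g = 1338.0 / 4900 = 0.273061 kW

0.273061 kW


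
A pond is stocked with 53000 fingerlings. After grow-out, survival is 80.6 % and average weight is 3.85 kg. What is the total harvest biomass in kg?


Survivors = 53000 * 80.6/100 = 42718 fish
Harvest biomass = survivors * W_f = 42718 * 3.85 = 164464.3 kg

164464.3 kg


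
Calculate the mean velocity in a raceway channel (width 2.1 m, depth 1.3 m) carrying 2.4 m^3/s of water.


Cross-sectional area = W * d = 2.1 * 1.3 = 2.73 m^2
Velocity = Q / A = 2.4 / 2.73 = 0.879121 m/s

0.879121 m/s


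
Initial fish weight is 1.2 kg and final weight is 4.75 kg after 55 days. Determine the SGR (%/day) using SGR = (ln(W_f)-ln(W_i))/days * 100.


ln(W_f) = ln(4.75) = 1.5581446
ln(W_i) = ln(1.2) = 0.18232156
ln(W_f) - ln(W_i) = 1.5581446 - 0.18232156 = 1.375823
SGR = 1.375823 / 55 * 100 = 2.5015 %/day

2.5015 %/day


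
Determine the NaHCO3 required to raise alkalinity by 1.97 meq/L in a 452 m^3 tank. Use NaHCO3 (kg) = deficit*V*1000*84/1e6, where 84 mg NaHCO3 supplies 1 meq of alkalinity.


Tank volume in L = 452 m^3 * 1000 = 452000 L
Total meq required = 1.97 meq/L * 452000 L = 890440 meq
NaHCO3 mass = 890440 meq * 84 mg/meq / 1e6 = 74.797 kg

74.797 kg


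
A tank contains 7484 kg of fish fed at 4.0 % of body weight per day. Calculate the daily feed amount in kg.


Feeding rate fraction = 4.0% / 100 = 0.04
Daily feed = 7484 kg * 0.04 = 299.36 kg/day

299.36 kg/day


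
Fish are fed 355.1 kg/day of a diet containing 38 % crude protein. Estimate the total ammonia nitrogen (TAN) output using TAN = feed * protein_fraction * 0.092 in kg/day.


Protein in feed = 355.1 * 38/100 = 134.938 kg/day
TAN = protein * 0.092 = 134.938 * 0.092 = 12.414296 kg/day

12.414296 kg/day


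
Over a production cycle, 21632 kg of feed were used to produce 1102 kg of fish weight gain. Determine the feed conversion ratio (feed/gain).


FCR = feed consumed / weight gained
FCR = 21632 kg / 1102 kg = 19.6298

19.6298


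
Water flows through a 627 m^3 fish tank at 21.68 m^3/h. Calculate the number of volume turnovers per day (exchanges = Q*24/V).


Daily flow volume = 21.68 m^3/h * 24 h = 520.32 m^3/day
Exchanges = daily flow / tank volume = 520.32 / 627 = 0.829856 exchanges/day

0.829856 exchanges/day


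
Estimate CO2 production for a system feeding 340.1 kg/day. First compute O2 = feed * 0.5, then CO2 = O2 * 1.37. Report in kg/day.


O2 = 340.1 * 0.5 = 170.05
CO2 = 170.05 * 1.37 = 232.9685

232.9685 kg/day


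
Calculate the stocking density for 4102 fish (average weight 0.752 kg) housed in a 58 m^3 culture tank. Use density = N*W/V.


Total biomass = 4102 fish * 0.752 kg = 3084.704 kg
Density = total biomass / volume = 3084.704 / 58 = 53.1846 kg/m^3

53.1846 kg/m^3


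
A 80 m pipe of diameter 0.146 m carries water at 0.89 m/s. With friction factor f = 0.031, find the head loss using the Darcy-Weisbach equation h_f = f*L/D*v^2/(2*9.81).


v^2 = 0.89^2 = 0.7921 m^2/s^2
L/D = 80/0.146 = 547.94521
h_f = f*(L/D)*v^2/(2g) = 0.031 * 547.94521 * 0.7921 / 19.62 = 0.685772 m

0.685772 m


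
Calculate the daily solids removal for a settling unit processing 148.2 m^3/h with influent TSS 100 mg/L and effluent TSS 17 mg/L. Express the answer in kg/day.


Concentration drop: TSS_in - TSS_out = 100 - 17 = 83 mg/L
Hourly solids removed = Q * dTSS = 148.2 m^3/h * 83 mg/L = 12300.6 g/h  (m^3/h * mg/L = g/h)
Daily solids removed = 12300.6 * 24 = 295214.4 g/day
Convert g to kg: 295214.4 / 1000 = 295.2144 kg/day

295.2144 kg/day


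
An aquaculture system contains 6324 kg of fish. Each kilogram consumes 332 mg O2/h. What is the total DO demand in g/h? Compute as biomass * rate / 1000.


Total O2 consumption (mg/h) = 6324 kg * 332 mg/(kg*h) = 2099568 mg/h
Convert to g/h: 2099568 / 1000 = 2099.568 g/h

2099.568 g/h


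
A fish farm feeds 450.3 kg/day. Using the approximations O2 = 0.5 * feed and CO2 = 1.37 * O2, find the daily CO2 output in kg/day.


O2 = 450.3 * 0.5 = 225.15
CO2 = 225.15 * 1.37 = 308.4555

308.4555 kg/day


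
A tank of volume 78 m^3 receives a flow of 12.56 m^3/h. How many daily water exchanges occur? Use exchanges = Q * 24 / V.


Daily flow volume = 12.56 m^3/h * 24 h = 301.44 m^3/day
Exchanges = daily flow / tank volume = 301.44 / 78 = 3.86462 exchanges/day

3.86462 exchanges/day


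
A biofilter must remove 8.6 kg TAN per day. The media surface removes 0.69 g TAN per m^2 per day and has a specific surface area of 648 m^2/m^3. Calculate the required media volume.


A = 8.6*1000 / 0.69 = 12463.768 m^2
V = 12463.768 / 648 = 19.2342

19.2342 m^3


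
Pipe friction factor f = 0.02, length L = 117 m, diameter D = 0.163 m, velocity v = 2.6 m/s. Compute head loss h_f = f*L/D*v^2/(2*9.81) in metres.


v^2 = 2.6^2 = 6.76 m^2/s^2
L/D = 117/0.163 = 717.79141
h_f = f*(L/D)*v^2/(2g) = 0.02 * 717.79141 * 6.76 / 19.62 = 4.94625 m

4.94625 m


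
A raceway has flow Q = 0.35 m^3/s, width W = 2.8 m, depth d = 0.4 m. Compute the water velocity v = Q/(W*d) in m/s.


Cross-sectional area = W * d = 2.8 * 0.4 = 1.12 m^2
Velocity = Q / A = 0.35 / 1.12 = 0.3125 m/s

0.3125 m/s


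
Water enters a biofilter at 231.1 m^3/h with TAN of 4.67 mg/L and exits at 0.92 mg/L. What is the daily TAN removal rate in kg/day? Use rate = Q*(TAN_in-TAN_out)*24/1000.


Concentration drop: TAN_in - TAN_out = 4.67 - 0.92 = 3.75 mg/L
Hourly TAN removed = Q * dTAN = 231.1 m^3/h * 3.75 mg/L = 866.625 g/h  (m^3/h * mg/L = g/h)
Daily TAN removed = 866.625 * 24 = 20799 g/day
Convert to kg/day: 20799 / 1000 = 20.799 kg/day

20.799 kg/day


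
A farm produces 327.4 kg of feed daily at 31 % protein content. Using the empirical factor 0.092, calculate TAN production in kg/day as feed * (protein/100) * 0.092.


Protein in feed = 327.4 * 31/100 = 101.494 kg/day
TAN = protein * 0.092 = 101.494 * 0.092 = 9.337448 kg/day

9.337448 kg/day


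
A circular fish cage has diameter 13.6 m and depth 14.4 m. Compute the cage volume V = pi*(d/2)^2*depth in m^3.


r = d/2 = 13.6/2 = 6.8 m
Base area = pi*r^2 = pi*6.8^2 = 145.26724 m^2
Volume = 145.26724 * 14.4 = 2091.85 m^3

2091.85 m^3


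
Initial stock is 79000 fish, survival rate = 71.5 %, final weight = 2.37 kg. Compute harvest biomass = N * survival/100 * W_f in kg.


Survivors = 79000 * 71.5/100 = 56485 fish
Harvest biomass = survivors * W_f = 56485 * 2.37 = 133869.45 kg

133869.45 kg


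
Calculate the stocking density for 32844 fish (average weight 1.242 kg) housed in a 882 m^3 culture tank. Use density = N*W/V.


Total biomass = 32844 fish * 1.242 kg = 40792.248 kg
Density = total biomass / volume = 40792.248 / 882 = 46.2497 kg/m^3

46.2497 kg/m^3


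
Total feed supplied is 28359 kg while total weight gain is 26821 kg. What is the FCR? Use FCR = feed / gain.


FCR = feed consumed / weight gained
FCR = 28359 kg / 26821 kg = 1.05734

1.05734


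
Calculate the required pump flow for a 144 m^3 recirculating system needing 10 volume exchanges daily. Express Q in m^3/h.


Daily recirculation volume = 144 m^3 * 10 = 1440 m^3/day
Flow rate Q = daily volume / 24 h = 1440 / 24 = 60 m^3/h

60 m^3/h


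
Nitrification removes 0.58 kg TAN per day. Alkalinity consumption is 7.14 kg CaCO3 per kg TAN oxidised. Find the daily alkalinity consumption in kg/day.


Alkalinity factor: 7.14 kg CaCO3 consumed per kg TAN nitrified
alk = 0.58 kg TAN * 7.14 = 4.1412 kg CaCO3/day

4.1412 kg CaCO3/day


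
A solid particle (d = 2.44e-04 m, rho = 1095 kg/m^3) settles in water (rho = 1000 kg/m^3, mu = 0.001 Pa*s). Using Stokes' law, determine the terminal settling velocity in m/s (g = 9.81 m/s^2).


Density difference: rho_p - rho_f = 1095 - 1000 = 95 kg/m^3
d^2 = (2.44e-04)^2 = 5.9536e-08 m^2
Numerator = (rho_p - rho_f) * g * d^2 = 95 * 9.81 * 5.9536e-08 = 5.5484575e-05
Denominator = 18 * mu = 18 * 0.001 = 0.018
v_s = 5.5484575e-05 / 0.018 = 0.00308248 m/s
Check: Re = rho_f * v_s * d / mu = 1000 * 0.00308248 * 2.44e-04 / 0.001 = 0.752 < 1, so Stokes' law applies.

0.00308248 m/s


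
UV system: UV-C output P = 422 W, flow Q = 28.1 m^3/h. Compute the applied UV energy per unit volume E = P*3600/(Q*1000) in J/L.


Energy delivered per hour = 422 W * 3600 s = 1519200 J/h
Volume treated per hour = 28.1 m^3/h * 1000 = 28100 L/h
dose = 1519200 / 28100 = 54.0641 J/L

54.0641 J/L


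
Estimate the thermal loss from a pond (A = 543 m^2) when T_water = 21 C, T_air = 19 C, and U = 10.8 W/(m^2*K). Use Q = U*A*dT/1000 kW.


Temperature difference dT = 21 - 19 = 2 K
Heat loss (W) = U * A * dT = 10.8 * 543 * 2 = 11728.8 W
Convert to kW: 11728.8 / 1000 = 11.7288 kW

11.7288 kW


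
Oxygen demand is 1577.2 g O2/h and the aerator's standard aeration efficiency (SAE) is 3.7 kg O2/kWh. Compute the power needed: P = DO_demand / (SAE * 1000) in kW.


SAE in g O2/kWh = 3.7 * 1000 = 3700 g/kWh
P = DO_demand / SAE_g = 1577.2 / 3700 = 0.42627 kW

0.42627 kW


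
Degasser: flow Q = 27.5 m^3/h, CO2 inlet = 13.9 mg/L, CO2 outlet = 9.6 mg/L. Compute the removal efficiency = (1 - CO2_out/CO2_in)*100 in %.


CO2_out / CO2_in = 9.6 / 13.9 = 0.69064748
Fraction remaining = 0.69064748
efficiency = (1 - 0.69064748) * 100 = 30.9353 %

30.9353 %


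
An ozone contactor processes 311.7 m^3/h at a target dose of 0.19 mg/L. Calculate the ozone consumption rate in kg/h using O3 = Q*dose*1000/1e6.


O3 demand (mg/h) = Q * dose * 1000 = 311.7 * 0.19 * 1000 = 59223 mg/h
Convert mg to kg: 59223 / 1e6 = 0.059223 kg/h

0.059223 kg/h


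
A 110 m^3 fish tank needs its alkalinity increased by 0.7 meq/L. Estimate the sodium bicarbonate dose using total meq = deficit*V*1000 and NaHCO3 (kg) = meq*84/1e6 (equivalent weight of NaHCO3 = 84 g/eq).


Tank volume in L = 110 m^3 * 1000 = 110000 L
Total meq required = 0.7 meq/L * 110000 L = 77000 meq
NaHCO3 mass = 77000 meq * 84 mg/meq / 1e6 = 6.468 kg

6.468 kg


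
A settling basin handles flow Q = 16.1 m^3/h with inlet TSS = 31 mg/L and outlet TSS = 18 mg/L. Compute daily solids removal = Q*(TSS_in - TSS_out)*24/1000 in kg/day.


Concentration drop: TSS_in - TSS_out = 31 - 18 = 13 mg/L
Hourly solids removed = Q * dTSS = 16.1 m^3/h * 13 mg/L = 209.3 g/h  (m^3/h * mg/L = g/h)
Daily solids removed = 209.3 * 24 = 5023.2 g/day
Convert g to kg: 5023.2 / 1000 = 5.0232 kg/day

5.0232 kg/day


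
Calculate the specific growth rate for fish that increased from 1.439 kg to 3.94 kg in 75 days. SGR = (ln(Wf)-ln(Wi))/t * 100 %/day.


ln(W_f) = ln(3.94) = 1.3711807
ln(W_i) = ln(1.439) = 0.36394843
ln(W_f) - ln(W_i) = 1.3711807 - 0.36394843 = 1.0072323
SGR = 1.0072323 / 75 * 100 = 1.34298 %/day

1.34298 %/day


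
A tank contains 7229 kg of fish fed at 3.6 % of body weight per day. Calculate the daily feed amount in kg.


Feeding rate fraction = 3.6% / 100 = 0.036
Daily feed = 7229 kg * 0.036 = 260.244 kg/day

260.244 kg/day


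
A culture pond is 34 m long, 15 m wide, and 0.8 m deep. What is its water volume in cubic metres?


Base area = L * W = 34 * 15 = 510 m^2
Volume = area * depth = 510 * 0.8 = 408 m^3

408 m^3


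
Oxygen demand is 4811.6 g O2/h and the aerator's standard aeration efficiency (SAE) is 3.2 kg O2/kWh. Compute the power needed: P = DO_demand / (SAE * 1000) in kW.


SAE in g O2/kWh = 3.2 * 1000 = 3200 g/kWh
P = DO_demand / SAE_g = 4811.6 / 3200 = 1.50363 kW

1.50363 kW


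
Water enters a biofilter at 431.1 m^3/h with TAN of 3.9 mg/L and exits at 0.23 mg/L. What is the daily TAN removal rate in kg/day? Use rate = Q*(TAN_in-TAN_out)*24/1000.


Concentration drop: TAN_in - TAN_out = 3.9 - 0.23 = 3.67 mg/L
Hourly TAN removed = Q * dTAN = 431.1 m^3/h * 3.67 mg/L = 1582.137 g/h  (m^3/h * mg/L = g/h)
Daily TAN removed = 1582.137 * 24 = 37971.288 g/day
Convert to kg/day: 37971.288 / 1000 = 37.971288 kg/day

37.971288 kg/day


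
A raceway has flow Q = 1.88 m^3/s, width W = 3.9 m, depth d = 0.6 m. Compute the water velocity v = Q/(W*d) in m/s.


Cross-sectional area = W * d = 3.9 * 0.6 = 2.34 m^2
Velocity = Q / A = 1.88 / 2.34 = 0.803419 m/s

0.803419 m/s


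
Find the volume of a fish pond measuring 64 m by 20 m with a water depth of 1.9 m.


Base area = L * W = 64 * 20 = 1280 m^2
Volume = area * depth = 1280 * 1.9 = 2432 m^3

2432 m^3


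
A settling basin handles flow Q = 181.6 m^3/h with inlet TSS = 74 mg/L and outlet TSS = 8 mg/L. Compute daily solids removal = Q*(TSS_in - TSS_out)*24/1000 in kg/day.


Concentration drop: TSS_in - TSS_out = 74 - 8 = 66 mg/L
Hourly solids removed = Q * dTSS = 181.6 m^3/h * 66 mg/L = 11985.6 g/h  (m^3/h * mg/L = g/h)
Daily solids removed = 11985.6 * 24 = 287654.4 g/day
Convert g to kg: 287654.4 / 1000 = 287.6544 kg/day

287.6544 kg/day


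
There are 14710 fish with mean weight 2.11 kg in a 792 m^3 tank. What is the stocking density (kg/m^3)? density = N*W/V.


Total biomass = 14710 fish * 2.11 kg = 31038.1 kg
Density = total biomass / volume = 31038.1 / 792 = 39.1895 kg/m^3

39.1895 kg/m^3


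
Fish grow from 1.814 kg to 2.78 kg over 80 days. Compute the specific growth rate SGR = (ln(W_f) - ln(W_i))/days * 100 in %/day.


ln(W_f) = ln(2.78) = 1.0224509
ln(W_i) = ln(1.814) = 0.59553435
ln(W_f) - ln(W_i) = 1.0224509 - 0.59553435 = 0.42691655
SGR = 0.42691655 / 80 * 100 = 0.533646 %/day

0.533646 %/day


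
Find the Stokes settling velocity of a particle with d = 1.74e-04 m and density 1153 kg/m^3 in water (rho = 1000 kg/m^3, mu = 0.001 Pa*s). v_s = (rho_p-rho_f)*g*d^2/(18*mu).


Density difference: rho_p - rho_f = 1153 - 1000 = 153 kg/m^3
d^2 = (1.74e-04)^2 = 3.0276e-08 m^2
Numerator = (rho_p - rho_f) * g * d^2 = 153 * 9.81 * 3.0276e-08 = 4.5442157e-05
Denominator = 18 * mu = 18 * 0.001 = 0.018
v_s = 4.5442157e-05 / 0.018 = 0.00252456 m/s
Check: Re = rho_f * v_s * d / mu = 1000 * 0.00252456 * 1.74e-04 / 0.001 = 0.439 < 1, so Stokes' law applies.

0.00252456 m/s


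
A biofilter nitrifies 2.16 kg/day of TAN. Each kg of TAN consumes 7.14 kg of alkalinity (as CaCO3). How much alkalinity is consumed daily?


Alkalinity factor: 7.14 kg CaCO3 consumed per kg TAN nitrified
alk = 2.16 kg TAN * 7.14 = 15.4224 kg CaCO3/day

15.4224 kg CaCO3/day


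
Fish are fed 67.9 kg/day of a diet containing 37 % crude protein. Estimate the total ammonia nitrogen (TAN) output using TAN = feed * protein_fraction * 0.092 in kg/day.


Protein in feed = 67.9 * 37/100 = 25.123 kg/day
TAN = protein * 0.092 = 25.123 * 0.092 = 2.311316 kg/day

2.311316 kg/day


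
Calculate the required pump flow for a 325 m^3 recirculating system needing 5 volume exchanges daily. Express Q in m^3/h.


Daily recirculation volume = 325 m^3 * 5 = 1625 m^3/day
Flow rate Q = daily volume / 24 h = 1625 / 24 = 67.7083 m^3/h

67.7083 m^3/h


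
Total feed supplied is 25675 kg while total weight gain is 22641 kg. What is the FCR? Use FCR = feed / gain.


FCR = feed consumed / weight gained
FCR = 25675 kg / 22641 kg = 1.134

1.134


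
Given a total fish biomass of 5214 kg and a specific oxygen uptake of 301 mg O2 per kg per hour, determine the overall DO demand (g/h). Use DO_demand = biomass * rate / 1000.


Total O2 consumption (mg/h) = 5214 kg * 301 mg/(kg*h) = 1569414 mg/h
Convert to g/h: 1569414 / 1000 = 1569.414 g/h

1569.414 g/h


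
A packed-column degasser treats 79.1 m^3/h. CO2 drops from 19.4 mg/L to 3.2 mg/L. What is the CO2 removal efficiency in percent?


CO2_out / CO2_in = 3.2 / 19.4 = 0.16494845
Fraction remaining = 0.16494845
efficiency = (1 - 0.16494845) * 100 = 83.5052 %

83.5052 %


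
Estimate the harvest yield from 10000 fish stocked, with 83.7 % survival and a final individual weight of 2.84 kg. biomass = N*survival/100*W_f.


Survivors = 10000 * 83.7/100 = 8370 fish
Harvest biomass = survivors * W_f = 8370 * 2.84 = 23770.8 kg

23770.8 kg


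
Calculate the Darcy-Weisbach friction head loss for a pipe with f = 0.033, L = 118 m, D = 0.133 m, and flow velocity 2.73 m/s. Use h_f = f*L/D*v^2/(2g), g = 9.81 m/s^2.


v^2 = 2.73^2 = 7.4529 m^2/s^2
L/D = 118/0.133 = 887.21805
h_f = f*(L/D)*v^2/(2g) = 0.033 * 887.21805 * 7.4529 / 19.62 = 11.1217 m

11.1217 m


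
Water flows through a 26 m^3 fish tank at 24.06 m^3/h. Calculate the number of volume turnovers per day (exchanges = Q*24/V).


Daily flow volume = 24.06 m^3/h * 24 h = 577.44 m^3/day
Exchanges = daily flow / tank volume = 577.44 / 26 = 22.2092 exchanges/day

22.2092 exchanges/day


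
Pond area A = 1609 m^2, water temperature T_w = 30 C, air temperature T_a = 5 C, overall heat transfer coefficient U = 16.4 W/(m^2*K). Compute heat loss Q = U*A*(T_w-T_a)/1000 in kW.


Temperature difference dT = 30 - 5 = 25 K
Heat loss (W) = U * A * dT = 16.4 * 1609 * 25 = 659690 W
Convert to kW: 659690 / 1000 = 659.69 kW

659.69 kW


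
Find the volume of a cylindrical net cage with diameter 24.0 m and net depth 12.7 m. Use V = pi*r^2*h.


r = d/2 = 24.0/2 = 12 m
Base area = pi*r^2 = pi*12^2 = 452.38934 m^2
Volume = 452.38934 * 12.7 = 5745.34 m^3

5745.34 m^3


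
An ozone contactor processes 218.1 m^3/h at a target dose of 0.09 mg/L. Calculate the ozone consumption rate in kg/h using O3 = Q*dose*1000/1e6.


O3 demand (mg/h) = Q * dose * 1000 = 218.1 * 0.09 * 1000 = 19629 mg/h
Convert mg to kg: 19629 / 1e6 = 0.019629 kg/h

0.019629 kg/h


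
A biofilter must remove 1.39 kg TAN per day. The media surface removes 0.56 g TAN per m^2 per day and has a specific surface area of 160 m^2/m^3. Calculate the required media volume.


A = 1.39*1000 / 0.56 = 2482.1429 m^2
V = 2482.1429 / 160 = 15.5134

15.5134 m^3
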